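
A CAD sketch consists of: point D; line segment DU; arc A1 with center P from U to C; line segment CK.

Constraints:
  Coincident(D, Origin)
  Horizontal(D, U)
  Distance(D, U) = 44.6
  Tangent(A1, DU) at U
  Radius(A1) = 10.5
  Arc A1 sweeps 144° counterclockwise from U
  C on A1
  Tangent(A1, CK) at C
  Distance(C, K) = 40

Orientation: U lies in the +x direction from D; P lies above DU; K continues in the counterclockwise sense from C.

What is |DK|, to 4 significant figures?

46.32

D is at the origin; D and U share the same y with |DU| = 44.6 and U on the +x side, so U = (44.60, 0.000). A1 meets DU tangentially, so PU is at right angles to DU, so P = U + (0, 10.5) = (44.60, 10.50). On A1, U sits at bearing -90° from P; a 144° counterclockwise sweep puts C at bearing 54°, so C = P + 10.5·(cos 54°, sin 54°) = (50.77, 18.99). The tangent condition forces PC to be normal to CK, so CK runs along (−sin 54°, cos 54°); with |CK| = 40.0, K = (18.41, 42.51). Then |DK| = |K − D| = 46.32.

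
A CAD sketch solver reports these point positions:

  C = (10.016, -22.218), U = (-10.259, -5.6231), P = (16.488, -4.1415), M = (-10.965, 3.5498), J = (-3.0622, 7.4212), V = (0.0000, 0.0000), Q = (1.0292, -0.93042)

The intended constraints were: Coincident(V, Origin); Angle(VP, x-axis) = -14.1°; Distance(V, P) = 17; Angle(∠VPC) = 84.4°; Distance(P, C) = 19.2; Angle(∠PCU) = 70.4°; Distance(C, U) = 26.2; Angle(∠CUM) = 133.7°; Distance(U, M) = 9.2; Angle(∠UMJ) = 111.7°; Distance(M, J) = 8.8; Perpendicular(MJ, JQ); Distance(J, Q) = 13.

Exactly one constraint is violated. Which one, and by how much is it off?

Distance(J, Q) = 13 — off by 3.70.

V = (0.00, 0.00) ✓; VP at -14.10° ✓; |VP| = 17.00 ✓; ∠VPC = 84.40° ✓; |PC| = 19.20 ✓; ∠PCU = 70.40° ✓; |CU| = 26.20 ✓; ∠CUM = 133.7° ✓; |UM| = 9.200 ✓; ∠UMJ = 111.7° ✓; |MJ| = 8.800 ✓; ∠(MJ, JQ) = 90.00° ✓; |JQ| = 9.300 ✗.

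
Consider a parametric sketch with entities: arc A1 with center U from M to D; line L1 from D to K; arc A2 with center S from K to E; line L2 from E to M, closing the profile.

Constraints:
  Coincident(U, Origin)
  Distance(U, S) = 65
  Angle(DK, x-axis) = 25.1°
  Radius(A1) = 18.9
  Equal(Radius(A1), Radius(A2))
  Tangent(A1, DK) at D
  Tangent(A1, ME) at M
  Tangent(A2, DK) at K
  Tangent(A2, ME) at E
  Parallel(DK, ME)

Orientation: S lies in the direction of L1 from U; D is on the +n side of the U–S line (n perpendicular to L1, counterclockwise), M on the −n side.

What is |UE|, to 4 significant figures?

67.69

The slot axis is L1's direction at 25.1°, so u = (cos 25.1°, sin 25.1°) = (0.9056, 0.4242) and n = (−sin 25.1°, cos 25.1°) = (-0.4242, 0.9056). U is at the origin and S lies 65.0 along u from U, so S = 65.0·u = (58.86, 27.57). Tangency of A1 to both parallel lines with radius 18.9 puts D and M at U ± 18.9·n: D = (-8.017, 17.12), M = (8.017, -17.12). Equal radii place K and E the same way about S: K = S + 18.9·n = (50.84, 44.69), E = S − 18.9·n = (66.88, 10.46). Then |UE| = |E − U| = 67.69.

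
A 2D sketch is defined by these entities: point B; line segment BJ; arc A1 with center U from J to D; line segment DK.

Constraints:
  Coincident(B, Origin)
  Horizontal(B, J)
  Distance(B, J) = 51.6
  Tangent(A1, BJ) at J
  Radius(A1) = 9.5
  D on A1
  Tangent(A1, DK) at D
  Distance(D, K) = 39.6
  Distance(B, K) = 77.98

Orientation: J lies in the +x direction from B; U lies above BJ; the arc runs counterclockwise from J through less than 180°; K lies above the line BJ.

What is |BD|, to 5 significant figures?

61.857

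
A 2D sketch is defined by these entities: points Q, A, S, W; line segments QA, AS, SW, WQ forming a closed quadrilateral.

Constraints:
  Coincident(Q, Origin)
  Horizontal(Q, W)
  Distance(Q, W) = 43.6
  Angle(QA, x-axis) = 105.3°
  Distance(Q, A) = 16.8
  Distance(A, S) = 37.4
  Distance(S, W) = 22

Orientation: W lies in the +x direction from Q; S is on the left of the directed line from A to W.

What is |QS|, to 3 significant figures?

38.0

Q is at the origin; Q and W share the same y with |QW| = 43.6 and W in +x, so W = (43.6, 0). QA runs at 105.3° with |QA| = 16.8, so A = (-4.43, 16.2). S is determined by |AS| = 37.4 and |SW| = 22.0 together: it lies at the intersection of circle(A, 37.4) and circle(W, 22.0). With |AW| = 50.7, the foot of the radical line on AW is 34.4 from A and the perpendicular offset is √(37.4² − 34.4²) = 14.7. Taking the left-of-AW solution: S = (32.8, 19.2).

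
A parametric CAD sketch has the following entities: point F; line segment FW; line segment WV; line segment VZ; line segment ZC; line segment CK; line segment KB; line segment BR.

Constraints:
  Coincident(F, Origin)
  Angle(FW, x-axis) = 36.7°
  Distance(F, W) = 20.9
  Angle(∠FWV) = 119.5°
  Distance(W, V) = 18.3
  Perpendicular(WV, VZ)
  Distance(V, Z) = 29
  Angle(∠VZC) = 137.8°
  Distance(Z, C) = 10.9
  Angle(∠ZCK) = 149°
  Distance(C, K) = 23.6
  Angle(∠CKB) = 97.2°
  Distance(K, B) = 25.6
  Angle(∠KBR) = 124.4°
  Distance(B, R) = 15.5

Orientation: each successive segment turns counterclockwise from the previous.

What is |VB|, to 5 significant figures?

45.243

F is at the origin; FW runs at 36.7° with length 20.9, so W = (16.757, 12.490). ∠FWV = 119.5° gives WV at 97.200° from the x-axis; with |WV| = 18.3, V = (14.464, 30.646). WV ⟂ VZ, so VZ runs at -172.80°; with |VZ| = 29.0, Z = (-14.308, 27.011). ∠VZC = 137.8° gives ZC at -130.60° from the x-axis; with |ZC| = 10.9, C = (-21.401, 18.735). ∠ZCK = 149.0° gives CK at -99.600° from the x-axis; with |CK| = 23.6, K = (-25.337, -4.5342). ∠CKB = 97.2° gives KB at -16.800° from the x-axis; with |KB| = 25.6, B = (-0.82962, -11.933). Then |VB| = |B − V| = 45.243.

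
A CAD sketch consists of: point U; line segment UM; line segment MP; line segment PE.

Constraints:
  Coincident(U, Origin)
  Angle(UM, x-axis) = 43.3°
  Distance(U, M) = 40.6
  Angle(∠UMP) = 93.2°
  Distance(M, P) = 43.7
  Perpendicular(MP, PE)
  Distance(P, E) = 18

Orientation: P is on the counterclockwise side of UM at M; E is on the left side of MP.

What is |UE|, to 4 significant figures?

51.19

U is at the origin; UM runs at 43.3° with length 40.6, so M = 40.6·(cos 43.3°, sin 43.3°) = (29.55, 27.84). ∠UMP = 93.2°, so MP runs at 43.3° + (180° − 93.2°) = 130.1° from the x-axis; with |MP| = 43.7, P = M + 43.7·(cos 130.1°, sin 130.1°) = (1.399, 61.27). MP ⟂ PE; with |PE| = 18.0 on the left of MP, E = P + 18.0·(-0.7649, -0.6441) = (-12.37, 49.68). Then |UE| = |E − U| = 51.19.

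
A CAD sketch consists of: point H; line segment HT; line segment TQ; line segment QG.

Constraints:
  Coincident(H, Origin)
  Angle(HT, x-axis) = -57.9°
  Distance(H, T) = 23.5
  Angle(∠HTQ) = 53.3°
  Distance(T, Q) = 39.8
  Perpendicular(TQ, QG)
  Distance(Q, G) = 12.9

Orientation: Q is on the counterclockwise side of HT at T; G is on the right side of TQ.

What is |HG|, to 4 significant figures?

40.88

H is at the origin; HT runs at -57.9° with length 23.5, so T = 23.5·(cos -57.9°, sin -57.9°) = (12.49, -19.91). ∠HTQ = 53.3°, so TQ runs at -57.9° + (180° − 53.3°) = 68.80° from the x-axis; with |TQ| = 39.8, Q = T + 39.8·(cos 68.80°, sin 68.80°) = (26.88, 17.20). The perpendicularity gives QG at right angles to TQ; with |QG| = 12.9 on the right of TQ, G = Q + 12.9·(0.9323, -0.3616) = (38.91, 12.53). Then |HG| = |G − H| = 40.88.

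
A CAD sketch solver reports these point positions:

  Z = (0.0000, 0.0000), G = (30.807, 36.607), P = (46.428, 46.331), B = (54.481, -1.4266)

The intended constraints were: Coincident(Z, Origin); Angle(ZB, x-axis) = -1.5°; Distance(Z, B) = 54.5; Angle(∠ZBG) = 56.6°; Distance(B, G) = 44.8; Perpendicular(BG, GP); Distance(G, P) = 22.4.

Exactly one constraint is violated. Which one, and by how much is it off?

Distance(G, P) = 22.4 — off by 4.00.

Z = (0.00, 0.00) ✓; ZB at -1.500° ✓; |ZB| = 54.50 ✓; ∠ZBG = 56.60° ✓; |BG| = 44.80 ✓; ∠(BG, GP) = 90.00° ✓; |GP| = 18.40 ✗.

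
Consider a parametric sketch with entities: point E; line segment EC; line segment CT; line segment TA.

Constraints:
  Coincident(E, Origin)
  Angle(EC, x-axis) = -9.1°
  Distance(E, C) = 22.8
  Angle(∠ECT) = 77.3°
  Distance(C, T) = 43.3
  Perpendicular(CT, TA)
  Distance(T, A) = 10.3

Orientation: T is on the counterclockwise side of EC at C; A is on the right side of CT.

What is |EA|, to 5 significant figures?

50.249

E is at the origin; EC runs at -9.1° with length 22.8, so C = 22.8·(cos -9.1°, sin -9.1°) = (22.513, -3.6060). ∠ECT = 77.3°, so CT runs at -9.1° + (180° − 77.3°) = 93.600° from the x-axis; with |CT| = 43.3, T = C + 43.3·(cos 93.600°, sin 93.600°) = (19.794, 39.609). The perpendicularity gives TA at right angles to CT; with |TA| = 10.3 on the right of CT, A = T + 10.3·(0.99803, 0.062791) = (30.074, 40.255). Then |EA| = |A − E| = 50.249.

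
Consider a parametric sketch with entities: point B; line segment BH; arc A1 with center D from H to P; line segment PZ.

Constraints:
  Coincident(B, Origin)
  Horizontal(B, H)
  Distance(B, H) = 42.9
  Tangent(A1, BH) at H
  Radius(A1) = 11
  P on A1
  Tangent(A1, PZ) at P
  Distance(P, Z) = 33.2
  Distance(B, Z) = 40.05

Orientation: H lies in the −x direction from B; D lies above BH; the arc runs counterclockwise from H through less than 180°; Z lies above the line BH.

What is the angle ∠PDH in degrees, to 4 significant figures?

63.27°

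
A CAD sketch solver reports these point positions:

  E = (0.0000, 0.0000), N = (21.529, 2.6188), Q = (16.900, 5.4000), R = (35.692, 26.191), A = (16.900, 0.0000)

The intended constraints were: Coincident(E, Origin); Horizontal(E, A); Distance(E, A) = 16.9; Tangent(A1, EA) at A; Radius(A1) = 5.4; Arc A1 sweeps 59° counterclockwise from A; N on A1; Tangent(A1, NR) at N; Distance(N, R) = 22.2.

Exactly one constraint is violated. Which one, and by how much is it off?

Distance(N, R) = 22.2 — off by 5.30.

E = (0.00, 0.00) ✓; E.y = 0.00, A.y = 0.00 ✓; |EA| = 16.90 ✓; ∠(QA, AE) = 90.00° ✓; |QA| = 5.400 ✓; bearing(Q→N) − bearing(Q→A) = 59.00° ✓; |QN| = 5.400 ✓; ∠(QN, NR) = 90.00° ✓; |NR| = 27.50 ✗.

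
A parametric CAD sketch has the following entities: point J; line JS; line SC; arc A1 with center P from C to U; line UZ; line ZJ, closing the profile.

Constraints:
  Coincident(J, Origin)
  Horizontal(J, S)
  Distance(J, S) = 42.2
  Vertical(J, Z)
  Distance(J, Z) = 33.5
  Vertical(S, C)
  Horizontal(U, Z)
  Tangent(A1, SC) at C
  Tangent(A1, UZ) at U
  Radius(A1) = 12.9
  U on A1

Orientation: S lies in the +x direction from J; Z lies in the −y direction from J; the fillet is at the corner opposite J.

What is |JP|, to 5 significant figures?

35.817

J is at the origin; J and S share the same y with |JS| = 42.2 and S on the +x side, so S = (42.200, 0.0000). JZ is vertical with |JZ| = 33.5 and Z on the −y side, so Z = (0.0000, -33.500). The virtual corner opposite J is at (42.200, -33.500). Since A1 is tangent to SC there, PC ⟂ SC and the tangent condition forces PU to be normal to UZ, with radius 12.9, so the center P sits 12.9 in from both sides at P = (29.300, -20.600). Then |JP| = |P − J| = 35.817.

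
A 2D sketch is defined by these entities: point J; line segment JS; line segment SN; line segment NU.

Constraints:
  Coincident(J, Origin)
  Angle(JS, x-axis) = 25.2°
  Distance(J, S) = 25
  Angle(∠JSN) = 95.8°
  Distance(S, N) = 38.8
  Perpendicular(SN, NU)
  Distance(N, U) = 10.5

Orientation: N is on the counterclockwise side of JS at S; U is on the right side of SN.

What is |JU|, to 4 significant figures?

54.40

J is at the origin; JS runs at 25.2° with length 25.0, so S = 25.0·(cos 25.2°, sin 25.2°) = (22.62, 10.64). ∠JSN = 95.8°, so SN runs at 25.2° + (180° − 95.8°) = 109.4° from the x-axis; with |SN| = 38.8, N = S + 38.8·(cos 109.4°, sin 109.4°) = (9.733, 47.24). SN is perpendicular to NU; with |NU| = 10.5 on the right of SN, U = N + 10.5·(0.9432, 0.3322) = (19.64, 50.73). Then |JU| = |U − J| = 54.40.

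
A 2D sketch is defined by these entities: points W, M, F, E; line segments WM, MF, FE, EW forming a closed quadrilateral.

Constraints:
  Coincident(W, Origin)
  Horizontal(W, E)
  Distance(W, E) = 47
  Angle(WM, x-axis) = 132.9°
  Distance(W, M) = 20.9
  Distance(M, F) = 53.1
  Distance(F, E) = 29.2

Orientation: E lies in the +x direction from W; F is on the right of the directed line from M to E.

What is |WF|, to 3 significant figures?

32.4

W is at the origin; WE is horizontal with |WE| = 47.0 and E in +x, so E = (47.0, 0). WM runs at 132.9° with |WM| = 20.9, so M = (-14.2, 15.3). F is determined by |MF| = 53.1 and |FE| = 29.2 together: it lies at the intersection of circle(M, 53.1) and circle(E, 29.2). With |ME| = 63.1, the foot of the radical line on ME is 47.1 from M and the perpendicular offset is √(53.1² − 47.1²) = 24.4. Taking the right-of-ME solution: F = (25.6, -19.8).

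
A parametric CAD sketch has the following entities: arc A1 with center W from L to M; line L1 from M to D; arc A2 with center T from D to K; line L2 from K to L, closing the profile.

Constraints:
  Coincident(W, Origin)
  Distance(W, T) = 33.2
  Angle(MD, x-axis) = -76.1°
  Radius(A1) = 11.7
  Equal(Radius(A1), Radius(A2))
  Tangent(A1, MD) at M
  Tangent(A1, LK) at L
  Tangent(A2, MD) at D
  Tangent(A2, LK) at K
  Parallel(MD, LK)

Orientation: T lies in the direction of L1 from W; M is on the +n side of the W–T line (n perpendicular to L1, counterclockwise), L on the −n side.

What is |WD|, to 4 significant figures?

35.20

The slot axis is L1's direction at -76.1°, so u = (cos -76.1°, sin -76.1°) = (0.2402, -0.9707) and n = (−sin -76.1°, cos -76.1°) = (0.9707, 0.2402). W is at the origin and T lies 33.2 along u from W, so T = 33.2·u = (7.976, -32.23). Tangency of A1 to both parallel lines with radius 11.7 puts M and L at W ± 11.7·n: M = (11.36, 2.811), L = (-11.36, -2.811). Equal radii place D and K the same way about T: D = T + 11.7·n = (19.33, -29.42), K = T − 11.7·n = (-3.382, -35.04). Then |WD| = |D − W| = 35.20.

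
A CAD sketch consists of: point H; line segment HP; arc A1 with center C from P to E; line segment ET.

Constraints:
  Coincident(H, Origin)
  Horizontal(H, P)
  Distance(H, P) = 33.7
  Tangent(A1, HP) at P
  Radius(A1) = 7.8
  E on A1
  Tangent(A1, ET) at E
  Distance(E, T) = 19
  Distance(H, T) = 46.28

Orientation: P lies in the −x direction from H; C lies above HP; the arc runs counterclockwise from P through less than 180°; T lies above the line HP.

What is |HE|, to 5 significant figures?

29.475

Checks: ∠(CP, PH) = 90.00° ✓; |CE| = 7.800 ✓; ∠(CE, ET) = 90.00° ✓; |ET| = 19.00 ✓; |HT| = 46.28 ✓.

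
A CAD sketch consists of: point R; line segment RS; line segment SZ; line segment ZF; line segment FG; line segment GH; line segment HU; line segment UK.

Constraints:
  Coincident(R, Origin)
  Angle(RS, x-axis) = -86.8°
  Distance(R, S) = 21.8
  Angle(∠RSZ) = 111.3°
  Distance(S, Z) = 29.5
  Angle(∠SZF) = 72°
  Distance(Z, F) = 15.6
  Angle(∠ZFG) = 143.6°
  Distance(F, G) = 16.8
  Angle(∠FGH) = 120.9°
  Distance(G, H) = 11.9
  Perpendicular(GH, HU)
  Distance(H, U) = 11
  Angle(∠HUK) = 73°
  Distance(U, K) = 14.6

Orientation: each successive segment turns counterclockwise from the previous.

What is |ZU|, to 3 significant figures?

26.9

R is at the origin; RS runs at -86.8° with length 21.8, so S = (1.22, -21.8). ∠RSZ = 111.3° gives SZ at -18.1° from the x-axis; with |SZ| = 29.5, Z = (29.3, -30.9). ∠SZF = 72.0° gives ZF at 89.9° from the x-axis; with |ZF| = 15.6, F = (29.3, -15.3). ∠ZFG = 143.6° gives FG at 126° from the x-axis; with |FG| = 16.8, G = (19.3, -1.79). ∠FGH = 120.9° gives GH at -175° from the x-axis; with |GH| = 11.9, H = (7.49, -2.91). GH ⟂ HU, so HU runs at -84.6°; with |HU| = 11.0, U = (8.53, -13.9). Then |ZU| = |U − Z| = 26.9.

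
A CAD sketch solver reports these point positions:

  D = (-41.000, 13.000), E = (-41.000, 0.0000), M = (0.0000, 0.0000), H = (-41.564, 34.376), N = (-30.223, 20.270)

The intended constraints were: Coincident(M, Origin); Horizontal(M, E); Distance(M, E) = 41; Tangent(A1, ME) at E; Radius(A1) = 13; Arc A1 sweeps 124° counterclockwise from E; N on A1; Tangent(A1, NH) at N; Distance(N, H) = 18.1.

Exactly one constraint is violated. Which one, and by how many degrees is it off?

Tangent(A1, NH) at N — off by 4.80°.

M = (0.00, 0.00) ✓; M.y = 0.00, E.y = 0.00 ✓; |ME| = 41.00 ✓; ∠(DE, EM) = 90.00° ✓; |DE| = 13.00 ✓; bearing(D→N) − bearing(D→E) = 124.0° ✓; |DN| = 13.00 ✓; ∠(DN, NH) = 85.20° ✗; |NH| = 18.10 ✓.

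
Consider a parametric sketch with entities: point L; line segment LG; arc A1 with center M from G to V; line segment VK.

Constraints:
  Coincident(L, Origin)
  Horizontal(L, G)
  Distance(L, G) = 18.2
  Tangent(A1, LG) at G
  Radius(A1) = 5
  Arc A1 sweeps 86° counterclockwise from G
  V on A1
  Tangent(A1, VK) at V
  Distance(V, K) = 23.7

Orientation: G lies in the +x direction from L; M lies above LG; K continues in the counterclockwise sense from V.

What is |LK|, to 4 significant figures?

37.65

L is at the origin; L and G share the same y with |LG| = 18.2 and G on the +x side, so G = (18.20, 0.000). A1 meets LG tangentially, so MG is at right angles to LG, so M = G + (0, 5) = (18.20, 5.000). On A1, G sits at bearing -90° from M; an 86° counterclockwise sweep puts V at bearing -4°, so V = M + 5.0·(cos -4°, sin -4°) = (23.19, 4.651). The tangent condition forces MV to be normal to VK, so VK runs along (−sin -4°, cos -4°); with |VK| = 23.7, K = (24.84, 28.29). Then |LK| = |K − L| = 37.65.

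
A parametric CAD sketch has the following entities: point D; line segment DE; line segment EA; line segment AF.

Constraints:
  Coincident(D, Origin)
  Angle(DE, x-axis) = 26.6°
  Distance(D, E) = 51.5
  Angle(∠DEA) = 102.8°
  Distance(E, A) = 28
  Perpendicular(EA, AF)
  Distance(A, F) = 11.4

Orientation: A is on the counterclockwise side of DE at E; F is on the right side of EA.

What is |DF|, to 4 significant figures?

73.14

∠DEA = 102.8°, so EA runs at 26.6° + (180° − 102.8°) = 103.8° from the x-axis; with |EA| = 28.0, A = E + 28.0·(cos 103.8°, sin 103.8°) = (39.37, 50.25). EA is perpendicular to AF; with |AF| = 11.4 on the right of EA, F = A + 11.4·(0.9711, 0.2385) = (50.44, 52.97). Then |DF| = |F − D| = 73.14.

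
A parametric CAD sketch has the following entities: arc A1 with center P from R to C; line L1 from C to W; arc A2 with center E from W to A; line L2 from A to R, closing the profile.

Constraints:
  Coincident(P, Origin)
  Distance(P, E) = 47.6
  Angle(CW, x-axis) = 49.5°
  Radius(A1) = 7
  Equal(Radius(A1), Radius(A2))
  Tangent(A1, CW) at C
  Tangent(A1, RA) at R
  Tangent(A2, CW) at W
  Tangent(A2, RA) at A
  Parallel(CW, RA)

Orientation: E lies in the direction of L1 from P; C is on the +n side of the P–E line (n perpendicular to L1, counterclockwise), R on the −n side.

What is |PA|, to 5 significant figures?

48.112

Tangency of A1 to both parallel lines with radius 7.0 puts C and R at P ± 7.0·n: C = (-5.3228, 4.5461), R = (5.3228, -4.5461). Equal radii place W and A the same way about E: W = E + 7.0·n = (25.591, 40.741), A = E − 7.0·n = (36.237, 31.649). Then |PA| = |A − P| = 48.112.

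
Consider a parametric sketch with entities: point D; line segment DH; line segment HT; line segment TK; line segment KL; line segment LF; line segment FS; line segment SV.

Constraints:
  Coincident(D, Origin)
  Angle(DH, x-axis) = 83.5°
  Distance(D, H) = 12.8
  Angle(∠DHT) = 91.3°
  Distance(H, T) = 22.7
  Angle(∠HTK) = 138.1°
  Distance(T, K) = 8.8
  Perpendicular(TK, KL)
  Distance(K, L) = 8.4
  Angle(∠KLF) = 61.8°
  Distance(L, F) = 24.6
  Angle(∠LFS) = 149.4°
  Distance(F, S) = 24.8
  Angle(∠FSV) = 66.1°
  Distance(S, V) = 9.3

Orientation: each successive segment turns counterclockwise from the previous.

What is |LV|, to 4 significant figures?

42.40

D is at the origin; DH runs at 83.5° with length 12.8, so H = (1.449, 12.72). ∠DHT = 91.3° gives HT at 172.2° from the x-axis; with |HT| = 22.7, T = (-21.04, 15.80). ∠HTK = 138.1° gives TK at -145.9° from the x-axis; with |TK| = 8.8, K = (-28.33, 10.86). TK is perpendicular to KL, so KL runs at -55.90°; with |KL| = 8.4, L = (-23.62, 3.909). ∠KLF = 61.8° gives LF at 62.30° from the x-axis; with |LF| = 24.6, F = (-12.18, 25.69). ∠LFS = 149.4° gives FS at 92.90° from the x-axis; with |FS| = 24.8, S = (-13.44, 50.46). ∠FSV = 66.1° gives SV at -153.2° from the x-axis; with |SV| = 9.3, V = (-21.74, 46.26). Then |LV| = |V − L| = 42.40.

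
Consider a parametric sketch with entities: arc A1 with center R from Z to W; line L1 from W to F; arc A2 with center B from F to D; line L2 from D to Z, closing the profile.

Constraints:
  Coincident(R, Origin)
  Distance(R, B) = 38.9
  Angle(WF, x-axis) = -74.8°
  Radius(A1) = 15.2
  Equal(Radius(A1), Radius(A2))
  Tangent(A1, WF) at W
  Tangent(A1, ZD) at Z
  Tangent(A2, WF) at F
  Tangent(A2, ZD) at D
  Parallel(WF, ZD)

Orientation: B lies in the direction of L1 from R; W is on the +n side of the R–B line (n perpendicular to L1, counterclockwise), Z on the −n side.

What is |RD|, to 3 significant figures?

41.8

The slot axis is L1's direction at -74.8°, so u = (cos -74.8°, sin -74.8°) = (0.262, -0.965) and n = (−sin -74.8°, cos -74.8°) = (0.965, 0.262). R is at the origin and B lies 38.9 along u from R, so B = 38.9·u = (10.2, -37.5). Tangency of A1 to both parallel lines with radius 15.2 puts W and Z at R ± 15.2·n: W = (14.7, 3.99), Z = (-14.7, -3.99). Equal radii place F and D the same way about B: F = B + 15.2·n = (24.9, -33.6), D = B − 15.2·n = (-4.47, -41.5). Then |RD| = |D − R| = 41.8.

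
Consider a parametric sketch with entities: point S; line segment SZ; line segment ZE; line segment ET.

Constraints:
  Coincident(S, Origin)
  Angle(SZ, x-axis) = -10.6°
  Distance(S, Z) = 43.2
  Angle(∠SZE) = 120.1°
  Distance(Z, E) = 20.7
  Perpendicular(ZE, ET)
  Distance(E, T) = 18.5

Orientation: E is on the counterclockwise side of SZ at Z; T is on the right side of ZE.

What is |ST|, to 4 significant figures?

70.12

S is at the origin; SZ runs at -10.6° with length 43.2, so Z = 43.2·(cos -10.6°, sin -10.6°) = (42.46, -7.947). ∠SZE = 120.1°, so ZE runs at -10.6° + (180° − 120.1°) = 49.30° from the x-axis; with |ZE| = 20.7, E = Z + 20.7·(cos 49.30°, sin 49.30°) = (55.96, 7.747). ZE ⟂ ET; with |ET| = 18.5 on the right of ZE, T = E + 18.5·(0.7581, -0.6521) = (69.99, -4.317). Then |ST| = |T − S| = 70.12.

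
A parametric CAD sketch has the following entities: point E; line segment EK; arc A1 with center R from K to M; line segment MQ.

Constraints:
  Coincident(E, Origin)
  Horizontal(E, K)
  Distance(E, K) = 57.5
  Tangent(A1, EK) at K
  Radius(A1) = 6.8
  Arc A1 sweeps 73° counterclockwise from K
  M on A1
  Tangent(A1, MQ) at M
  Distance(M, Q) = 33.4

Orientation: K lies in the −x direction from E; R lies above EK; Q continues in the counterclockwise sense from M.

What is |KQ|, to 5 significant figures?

40.192

E is at the origin; EK is horizontal with |EK| = 57.5 and K on the −x side, so K = (-57.500, 0.0000). Since A1 is tangent to EK there, RK ⟂ EK, so R = K + (0, 6.8) = (-57.500, 6.8000). On A1, K sits at bearing -90° from R; a 73° counterclockwise sweep puts M at bearing -17°, so M = R + 6.8·(cos -17°, sin -17°) = (-50.997, 4.8119). Since A1 is tangent to MQ there, RM ⟂ MQ, so MQ runs along (−sin -17°, cos -17°); with |MQ| = 33.4, Q = (-41.232, 36.752). Then |KQ| = |Q − K| = 40.192.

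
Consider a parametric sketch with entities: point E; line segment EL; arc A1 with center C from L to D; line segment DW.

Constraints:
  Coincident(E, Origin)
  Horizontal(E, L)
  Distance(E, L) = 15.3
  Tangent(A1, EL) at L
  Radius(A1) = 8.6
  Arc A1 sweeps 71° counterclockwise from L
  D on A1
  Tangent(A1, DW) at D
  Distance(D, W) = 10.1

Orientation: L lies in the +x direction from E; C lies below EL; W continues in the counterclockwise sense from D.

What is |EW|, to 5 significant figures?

15.833

E is at the origin; E and L share the same y with |EL| = 15.3 and L on the +x side, so L = (15.300, 0.0000). The tangent condition forces CL to be normal to EL, so C = L + (0, -8.6) = (15.300, -8.6000). On A1, L sits at bearing 90° from C; a 71° counterclockwise sweep puts D at bearing 161°, so D = C + 8.6·(cos 161°, sin 161°) = (7.1685, -5.8001). Tangency of A1 to DW means the radius CD is perpendicular to DW, so DW runs along (−sin 161°, cos 161°); with |DW| = 10.1, W = (3.8803, -15.350). Then |EW| = |W − E| = 15.833.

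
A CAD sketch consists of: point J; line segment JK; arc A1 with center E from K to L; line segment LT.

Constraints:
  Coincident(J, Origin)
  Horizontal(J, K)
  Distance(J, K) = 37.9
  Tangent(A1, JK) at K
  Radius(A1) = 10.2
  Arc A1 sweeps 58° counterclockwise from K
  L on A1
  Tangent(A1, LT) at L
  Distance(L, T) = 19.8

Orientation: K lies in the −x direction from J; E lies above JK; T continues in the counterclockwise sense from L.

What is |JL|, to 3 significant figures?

29.6

The tangent condition forces EK to be normal to JK, so E = K + (0, 10.2) = (-37.9, 10.2). On A1, K sits at bearing -90° from E; a 58° counterclockwise sweep puts L at bearing -32°, so L = E + 10.2·(cos -32°, sin -32°) = (-29.2, 4.79). Then |JL| = |L − J| = 29.6.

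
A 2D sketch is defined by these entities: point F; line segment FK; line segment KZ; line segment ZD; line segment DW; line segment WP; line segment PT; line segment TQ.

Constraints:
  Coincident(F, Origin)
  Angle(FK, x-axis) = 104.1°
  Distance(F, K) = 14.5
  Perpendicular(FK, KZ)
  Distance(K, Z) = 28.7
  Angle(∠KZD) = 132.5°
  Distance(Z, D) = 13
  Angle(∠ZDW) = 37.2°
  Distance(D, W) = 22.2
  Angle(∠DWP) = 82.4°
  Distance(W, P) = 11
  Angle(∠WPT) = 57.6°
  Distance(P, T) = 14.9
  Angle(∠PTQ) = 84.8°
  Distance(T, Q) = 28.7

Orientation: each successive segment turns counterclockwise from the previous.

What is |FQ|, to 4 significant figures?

9.690

∠WPT = 57.6° gives PT at -115.6° from the x-axis; with |PT| = 14.9, T = (-29.60, 0.6981). ∠PTQ = 84.8° gives TQ at -20.40° from the x-axis; with |TQ| = 28.7, Q = (-2.701, -9.306). Then |FQ| = |Q − F| = 9.690.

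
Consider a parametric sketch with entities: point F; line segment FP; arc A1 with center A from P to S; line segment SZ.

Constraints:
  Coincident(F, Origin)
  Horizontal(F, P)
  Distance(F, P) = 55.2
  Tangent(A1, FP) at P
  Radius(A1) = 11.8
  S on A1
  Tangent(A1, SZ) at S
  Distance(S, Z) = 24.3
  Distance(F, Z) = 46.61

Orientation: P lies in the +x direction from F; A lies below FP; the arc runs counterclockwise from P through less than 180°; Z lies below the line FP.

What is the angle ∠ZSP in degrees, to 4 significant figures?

145.5°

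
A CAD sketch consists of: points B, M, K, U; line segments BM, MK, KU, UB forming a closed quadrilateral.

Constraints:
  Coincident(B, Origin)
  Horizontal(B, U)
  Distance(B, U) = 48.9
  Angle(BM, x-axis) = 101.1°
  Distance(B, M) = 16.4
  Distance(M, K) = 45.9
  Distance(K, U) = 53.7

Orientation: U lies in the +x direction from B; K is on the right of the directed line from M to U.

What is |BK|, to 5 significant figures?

29.520

B is at the origin; B and U share the same y with |BU| = 48.9 and U in +x, so U = (48.9, 0). BM runs at 101.1° with |BM| = 16.4, so M = (-3.1574, 16.093). K is determined by |MK| = 45.9 and |KU| = 53.7 together: it lies at the intersection of circle(M, 45.9) and circle(U, 53.7). With |MU| = 54.488, the foot of the radical line on MU is 20.115 from M and the perpendicular offset is √(45.9² − 20.115²) = 41.258. Taking the right-of-MU solution: K = (3.8749, -29.265).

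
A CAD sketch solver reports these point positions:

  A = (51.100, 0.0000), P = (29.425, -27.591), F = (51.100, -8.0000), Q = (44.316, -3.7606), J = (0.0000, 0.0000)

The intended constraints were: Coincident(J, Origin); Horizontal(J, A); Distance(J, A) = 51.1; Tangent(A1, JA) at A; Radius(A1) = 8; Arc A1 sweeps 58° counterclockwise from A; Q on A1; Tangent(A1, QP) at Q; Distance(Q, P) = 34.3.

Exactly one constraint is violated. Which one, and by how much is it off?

Distance(Q, P) = 34.3 — off by 6.20.

J = (0.00, 0.00) ✓; J.y = 0.00, A.y = 0.00 ✓; |JA| = 51.10 ✓; ∠(FA, AJ) = 90.00° ✓; |FA| = 8.000 ✓; bearing(F→Q) − bearing(F→A) = 58.00° ✓; |FQ| = 8.000 ✓; ∠(FQ, QP) = 90.00° ✓; |QP| = 28.10 ✗.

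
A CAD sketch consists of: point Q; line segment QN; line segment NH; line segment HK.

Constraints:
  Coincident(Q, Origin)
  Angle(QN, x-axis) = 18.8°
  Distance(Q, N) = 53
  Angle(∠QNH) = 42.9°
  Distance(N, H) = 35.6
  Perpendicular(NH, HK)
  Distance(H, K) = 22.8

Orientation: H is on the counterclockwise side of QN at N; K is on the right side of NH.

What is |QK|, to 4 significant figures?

58.97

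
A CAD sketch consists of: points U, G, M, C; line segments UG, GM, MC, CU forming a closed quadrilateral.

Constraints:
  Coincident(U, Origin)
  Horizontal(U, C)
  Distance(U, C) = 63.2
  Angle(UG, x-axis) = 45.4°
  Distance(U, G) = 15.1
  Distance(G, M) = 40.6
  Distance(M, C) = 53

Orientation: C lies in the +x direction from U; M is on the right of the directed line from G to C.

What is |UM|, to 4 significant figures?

34.59

Checks: |GM| = 40.60 ✓; |MC| = 53.00 ✓.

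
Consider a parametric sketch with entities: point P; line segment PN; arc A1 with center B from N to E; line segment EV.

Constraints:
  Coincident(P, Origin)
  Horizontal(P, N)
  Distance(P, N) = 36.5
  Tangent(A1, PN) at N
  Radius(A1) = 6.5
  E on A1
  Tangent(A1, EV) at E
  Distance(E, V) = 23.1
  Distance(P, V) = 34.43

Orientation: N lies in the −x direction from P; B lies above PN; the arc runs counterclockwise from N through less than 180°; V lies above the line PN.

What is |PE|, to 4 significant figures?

30.69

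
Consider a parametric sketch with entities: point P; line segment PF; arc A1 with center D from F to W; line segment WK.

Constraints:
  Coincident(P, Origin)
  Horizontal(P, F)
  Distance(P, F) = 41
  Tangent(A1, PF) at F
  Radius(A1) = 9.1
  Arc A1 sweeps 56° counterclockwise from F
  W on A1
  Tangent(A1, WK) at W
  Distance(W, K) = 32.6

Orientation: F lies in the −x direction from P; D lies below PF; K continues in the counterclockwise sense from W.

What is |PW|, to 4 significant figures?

48.71

P is at the origin; PF is horizontal with |PF| = 41.0 and F on the −x side, so F = (-41.00, 0.000). The tangent condition forces DF to be normal to PF, so D = F + (0, -9.1) = (-41.00, -9.100). On A1, F sits at bearing 90° from D; a 56° counterclockwise sweep puts W at bearing 146°, so W = D + 9.1·(cos 146°, sin 146°) = (-48.54, -4.011). Then |PW| = |W − P| = 48.71.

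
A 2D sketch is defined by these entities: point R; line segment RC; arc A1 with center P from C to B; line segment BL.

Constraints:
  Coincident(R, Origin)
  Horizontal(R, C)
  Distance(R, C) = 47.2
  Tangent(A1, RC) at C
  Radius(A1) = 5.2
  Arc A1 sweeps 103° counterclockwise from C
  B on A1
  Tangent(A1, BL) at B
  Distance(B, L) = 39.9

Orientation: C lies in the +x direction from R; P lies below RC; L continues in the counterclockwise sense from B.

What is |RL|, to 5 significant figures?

68.260

R is at the origin; R and C share the same y with |RC| = 47.2 and C on the +x side, so C = (47.200, 0.0000). A1 meets RC tangentially, so PC is at right angles to RC, so P = C + (0, -5.2) = (47.200, -5.2000). On A1, C sits at bearing 90° from P; a 103° counterclockwise sweep puts B at bearing 193°, so B = P + 5.2·(cos 193°, sin 193°) = (42.133, -6.3697). The tangent condition forces PB to be normal to BL, so BL runs along (−sin 193°, cos 193°); with |BL| = 39.9, L = (51.109, -45.247). Then |RL| = |L − R| = 68.260.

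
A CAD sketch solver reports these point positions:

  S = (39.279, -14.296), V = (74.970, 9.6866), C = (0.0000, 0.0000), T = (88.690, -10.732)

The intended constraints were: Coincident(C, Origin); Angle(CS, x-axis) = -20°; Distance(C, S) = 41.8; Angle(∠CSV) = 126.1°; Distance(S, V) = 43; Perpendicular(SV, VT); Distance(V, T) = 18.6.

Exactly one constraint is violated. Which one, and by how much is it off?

Distance(V, T) = 18.6 — off by 6.00.

C = (0.00, 0.00) ✓; CS at -20.00° ✓; |CS| = 41.80 ✓; ∠CSV = 126.1° ✓; |SV| = 43.00 ✓; ∠(SV, VT) = 90.00° ✓; |VT| = 24.60 ✗.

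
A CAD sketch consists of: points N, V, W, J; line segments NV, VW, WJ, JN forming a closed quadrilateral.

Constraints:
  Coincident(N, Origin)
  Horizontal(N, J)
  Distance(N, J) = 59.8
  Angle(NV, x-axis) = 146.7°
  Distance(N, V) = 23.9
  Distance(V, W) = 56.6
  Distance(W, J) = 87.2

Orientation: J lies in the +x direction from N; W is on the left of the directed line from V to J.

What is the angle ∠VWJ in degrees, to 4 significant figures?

64.36°

Checks: |VW| = 56.60 ✓; |WJ| = 87.20 ✓.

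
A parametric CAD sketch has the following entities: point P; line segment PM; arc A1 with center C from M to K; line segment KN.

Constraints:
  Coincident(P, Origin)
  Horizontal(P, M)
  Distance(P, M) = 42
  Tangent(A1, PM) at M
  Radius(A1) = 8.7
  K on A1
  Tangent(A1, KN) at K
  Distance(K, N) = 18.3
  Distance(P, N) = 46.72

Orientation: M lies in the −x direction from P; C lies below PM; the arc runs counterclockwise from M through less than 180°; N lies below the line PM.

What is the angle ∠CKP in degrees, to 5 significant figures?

23.090°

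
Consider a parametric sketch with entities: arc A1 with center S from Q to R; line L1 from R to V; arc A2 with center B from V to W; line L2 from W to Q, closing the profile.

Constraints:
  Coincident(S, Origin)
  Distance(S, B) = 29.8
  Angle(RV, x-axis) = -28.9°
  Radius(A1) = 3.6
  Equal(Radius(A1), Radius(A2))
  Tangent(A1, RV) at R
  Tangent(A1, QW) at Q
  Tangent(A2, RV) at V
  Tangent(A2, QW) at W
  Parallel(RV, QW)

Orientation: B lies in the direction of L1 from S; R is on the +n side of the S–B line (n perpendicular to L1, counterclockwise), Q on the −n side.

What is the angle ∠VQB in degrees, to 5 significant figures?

6.6947°

The slot axis is L1's direction at -28.9°, so u = (cos -28.9°, sin -28.9°) = (0.87546, -0.48328) and n = (−sin -28.9°, cos -28.9°) = (0.48328, 0.87546). S is at the origin and B lies 29.8 along u from S, so B = 29.8·u = (26.089, -14.402). Tangency of A1 to both parallel lines with radius 3.6 puts R and Q at S ± 3.6·n: R = (1.7398, 3.1517), Q = (-1.7398, -3.1517). Equal radii place V and W the same way about B: V = B + 3.6·n = (27.829, -11.250), W = B − 3.6·n = (24.349, -17.553). Then cos ∠VQB = QV·QB / (|QV||QB|), giving 6.6947°.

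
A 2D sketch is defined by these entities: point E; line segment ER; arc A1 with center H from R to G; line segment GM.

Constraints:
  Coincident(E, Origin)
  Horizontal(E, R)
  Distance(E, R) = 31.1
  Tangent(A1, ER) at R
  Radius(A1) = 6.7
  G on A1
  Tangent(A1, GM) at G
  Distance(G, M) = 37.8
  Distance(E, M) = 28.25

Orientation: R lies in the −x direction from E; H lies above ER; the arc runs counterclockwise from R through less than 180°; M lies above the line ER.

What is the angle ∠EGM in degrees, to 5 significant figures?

48.289°

E is at the origin; E and R share the same y with |ER| = 31.1 and R on the −x side, so R = (-31.100, 0.0000). Since A1 is tangent to ER there, HR ⟂ ER, so H = R + (0, 6.7) = (-31.100, 6.7000). Since HG ⟂ GM (tangency), |HM| = √(6.7² + 37.8²) = 38.389 regardless of where G sits on A1. So M lies on both circle(E, 28.25) and circle(H, 38.389); the above-ER intersection is M = (0.67539, 28.242). G is the foot of the tangent from M: G = (-26.430, 1.8956).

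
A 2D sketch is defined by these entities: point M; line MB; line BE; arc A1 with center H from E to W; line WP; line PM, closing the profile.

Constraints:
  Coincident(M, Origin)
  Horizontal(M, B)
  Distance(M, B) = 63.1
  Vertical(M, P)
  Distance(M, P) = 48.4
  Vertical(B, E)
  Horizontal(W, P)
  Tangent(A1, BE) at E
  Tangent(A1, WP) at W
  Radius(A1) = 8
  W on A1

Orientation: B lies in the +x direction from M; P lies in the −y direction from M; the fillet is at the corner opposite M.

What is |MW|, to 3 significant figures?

73.3

The virtual corner opposite M is at (63.1, -48.4). Since A1 is tangent to BE there, HE ⟂ BE and A1 meets WP tangentially, so HW is at right angles to WP, with radius 8.0, so the center H sits 8.0 in from both sides at H = (55.1, -40.4). That places the tangent points at E = (63.1, -40.4) on BE and W = (55.1, -48.4) on WP. Then |MW| = |W − M| = 73.3.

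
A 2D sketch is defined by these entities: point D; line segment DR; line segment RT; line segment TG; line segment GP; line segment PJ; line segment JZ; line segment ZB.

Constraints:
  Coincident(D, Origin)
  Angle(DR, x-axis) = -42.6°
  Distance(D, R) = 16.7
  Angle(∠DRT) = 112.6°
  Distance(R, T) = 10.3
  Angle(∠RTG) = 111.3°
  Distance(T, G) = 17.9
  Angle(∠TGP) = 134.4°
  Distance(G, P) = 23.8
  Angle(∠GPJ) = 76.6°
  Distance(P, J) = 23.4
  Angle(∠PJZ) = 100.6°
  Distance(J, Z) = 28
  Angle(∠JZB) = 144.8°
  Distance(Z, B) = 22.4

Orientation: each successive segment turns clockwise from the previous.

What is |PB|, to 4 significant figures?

51.60

D is at the origin; DR runs at -42.6° with length 16.7, so R = (12.29, -11.30). ∠DRT = 112.6° gives RT at -110.0° from the x-axis; with |RT| = 10.3, T = (8.770, -20.98). ∠RTG = 111.3° gives TG at -178.7° from the x-axis; with |TG| = 17.9, G = (-9.125, -21.39). ∠TGP = 134.4° gives GP at 135.7° from the x-axis; with |GP| = 23.8, P = (-26.16, -4.766). ∠GPJ = 76.6° gives PJ at 32.30° from the x-axis; with |PJ| = 23.4, J = (-6.380, 7.737). ∠PJZ = 100.6° gives JZ at -47.10° from the x-axis; with |JZ| = 28.0, Z = (12.68, -12.77). ∠JZB = 144.8° gives ZB at -82.30° from the x-axis; with |ZB| = 22.4, B = (15.68, -34.97). Then |PB| = |B − P| = 51.60.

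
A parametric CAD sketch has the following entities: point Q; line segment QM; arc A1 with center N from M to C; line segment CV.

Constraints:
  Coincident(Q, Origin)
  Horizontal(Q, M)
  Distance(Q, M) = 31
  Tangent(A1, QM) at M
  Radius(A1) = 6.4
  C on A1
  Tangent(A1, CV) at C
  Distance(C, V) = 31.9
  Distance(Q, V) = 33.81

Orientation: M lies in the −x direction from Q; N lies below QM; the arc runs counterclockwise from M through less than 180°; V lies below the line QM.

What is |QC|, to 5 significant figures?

36.920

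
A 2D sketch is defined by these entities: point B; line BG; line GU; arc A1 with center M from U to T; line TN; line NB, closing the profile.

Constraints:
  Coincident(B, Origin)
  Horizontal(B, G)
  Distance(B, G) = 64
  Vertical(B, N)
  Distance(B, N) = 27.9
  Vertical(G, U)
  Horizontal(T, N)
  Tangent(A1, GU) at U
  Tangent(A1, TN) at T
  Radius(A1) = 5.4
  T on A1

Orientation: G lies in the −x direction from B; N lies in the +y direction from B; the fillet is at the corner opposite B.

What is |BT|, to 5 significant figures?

64.903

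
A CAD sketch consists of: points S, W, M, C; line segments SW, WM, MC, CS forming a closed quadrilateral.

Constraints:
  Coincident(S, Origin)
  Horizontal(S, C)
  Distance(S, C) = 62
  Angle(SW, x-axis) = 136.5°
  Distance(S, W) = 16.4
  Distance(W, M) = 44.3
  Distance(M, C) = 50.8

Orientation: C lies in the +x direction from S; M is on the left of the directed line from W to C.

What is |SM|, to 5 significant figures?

43.412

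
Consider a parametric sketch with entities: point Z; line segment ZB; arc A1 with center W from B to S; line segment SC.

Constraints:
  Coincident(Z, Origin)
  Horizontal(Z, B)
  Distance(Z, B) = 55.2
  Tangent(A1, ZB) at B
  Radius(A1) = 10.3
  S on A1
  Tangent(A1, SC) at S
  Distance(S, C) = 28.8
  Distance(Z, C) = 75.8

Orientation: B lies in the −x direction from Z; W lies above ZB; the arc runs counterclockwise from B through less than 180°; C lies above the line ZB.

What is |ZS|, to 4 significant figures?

49.93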